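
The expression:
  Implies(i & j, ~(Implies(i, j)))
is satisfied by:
  {i: False, j: False}
  {j: True, i: False}
  {i: True, j: False}


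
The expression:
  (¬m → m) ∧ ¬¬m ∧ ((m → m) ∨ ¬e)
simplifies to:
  m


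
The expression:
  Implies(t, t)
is always true.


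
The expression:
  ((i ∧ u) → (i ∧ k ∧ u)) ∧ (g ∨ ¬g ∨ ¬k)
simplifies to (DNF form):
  k ∨ ¬i ∨ ¬u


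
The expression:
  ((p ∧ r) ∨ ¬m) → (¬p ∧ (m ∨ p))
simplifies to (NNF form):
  m ∧ (¬p ∨ ¬r)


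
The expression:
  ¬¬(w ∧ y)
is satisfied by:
  {w: True, y: True}


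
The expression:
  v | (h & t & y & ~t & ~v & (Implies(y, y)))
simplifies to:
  v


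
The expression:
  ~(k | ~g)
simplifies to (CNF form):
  g & ~k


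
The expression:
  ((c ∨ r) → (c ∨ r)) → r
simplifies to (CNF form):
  r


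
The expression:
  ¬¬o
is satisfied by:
  {o: True}


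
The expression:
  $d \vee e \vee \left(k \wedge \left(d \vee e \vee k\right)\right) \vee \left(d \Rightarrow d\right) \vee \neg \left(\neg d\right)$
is always true.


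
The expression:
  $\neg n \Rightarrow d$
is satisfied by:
  {n: True, d: True}
  {n: True, d: False}
  {d: True, n: False}


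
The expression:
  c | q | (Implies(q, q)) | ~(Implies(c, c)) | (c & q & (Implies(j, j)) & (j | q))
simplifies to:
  True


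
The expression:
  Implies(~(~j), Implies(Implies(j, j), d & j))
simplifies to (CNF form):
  d | ~j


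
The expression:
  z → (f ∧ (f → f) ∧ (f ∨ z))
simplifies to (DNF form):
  f ∨ ¬z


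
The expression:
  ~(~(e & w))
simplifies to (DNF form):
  e & w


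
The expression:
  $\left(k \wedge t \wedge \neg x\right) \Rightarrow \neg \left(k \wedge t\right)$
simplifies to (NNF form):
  $x \vee \neg k \vee \neg t$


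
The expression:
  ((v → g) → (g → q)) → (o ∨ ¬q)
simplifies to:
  o ∨ ¬q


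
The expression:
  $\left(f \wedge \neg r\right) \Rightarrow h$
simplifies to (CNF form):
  $h \vee r \vee \neg f$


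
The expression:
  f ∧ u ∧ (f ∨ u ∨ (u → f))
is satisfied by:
  {u: True, f: True}


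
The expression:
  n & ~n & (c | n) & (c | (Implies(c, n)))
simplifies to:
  False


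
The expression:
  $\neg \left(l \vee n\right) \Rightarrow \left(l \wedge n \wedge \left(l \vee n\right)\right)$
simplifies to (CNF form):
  $l \vee n$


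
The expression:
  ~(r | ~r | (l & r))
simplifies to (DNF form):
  False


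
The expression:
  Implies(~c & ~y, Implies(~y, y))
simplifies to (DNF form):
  c | y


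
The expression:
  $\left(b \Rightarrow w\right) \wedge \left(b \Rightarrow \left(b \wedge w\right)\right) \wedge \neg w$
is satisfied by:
  {w: False, b: False}


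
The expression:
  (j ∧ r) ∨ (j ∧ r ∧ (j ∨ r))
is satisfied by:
  {r: True, j: True}


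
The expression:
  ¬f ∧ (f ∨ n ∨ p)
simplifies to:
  ¬f ∧ (n ∨ p)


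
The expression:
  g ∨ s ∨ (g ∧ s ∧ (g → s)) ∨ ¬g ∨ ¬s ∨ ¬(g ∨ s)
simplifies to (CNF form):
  True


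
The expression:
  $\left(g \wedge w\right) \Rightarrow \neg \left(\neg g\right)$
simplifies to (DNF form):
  $\text{True}$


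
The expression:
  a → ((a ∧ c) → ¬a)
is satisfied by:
  {c: False, a: False}
  {a: True, c: False}
  {c: True, a: False}


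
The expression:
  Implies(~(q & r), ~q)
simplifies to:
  r | ~q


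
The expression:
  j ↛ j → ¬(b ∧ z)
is always true.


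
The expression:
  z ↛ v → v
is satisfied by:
  {v: True, z: False}
  {z: False, v: False}
  {z: True, v: True}


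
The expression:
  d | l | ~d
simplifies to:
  True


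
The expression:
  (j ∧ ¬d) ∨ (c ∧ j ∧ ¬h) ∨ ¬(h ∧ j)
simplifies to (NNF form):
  ¬d ∨ ¬h ∨ ¬j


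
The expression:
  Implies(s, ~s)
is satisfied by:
  {s: False}


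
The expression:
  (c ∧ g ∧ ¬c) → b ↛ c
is always true.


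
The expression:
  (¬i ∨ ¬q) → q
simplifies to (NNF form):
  q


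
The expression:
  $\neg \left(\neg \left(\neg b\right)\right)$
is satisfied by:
  {b: False}


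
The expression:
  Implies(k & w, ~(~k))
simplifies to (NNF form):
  True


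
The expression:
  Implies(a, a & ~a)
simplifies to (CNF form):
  ~a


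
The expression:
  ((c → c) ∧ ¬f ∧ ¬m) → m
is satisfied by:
  {m: True, f: True}
  {m: True, f: False}
  {f: True, m: False}


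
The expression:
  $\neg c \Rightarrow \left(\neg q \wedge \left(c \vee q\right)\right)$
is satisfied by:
  {c: True}


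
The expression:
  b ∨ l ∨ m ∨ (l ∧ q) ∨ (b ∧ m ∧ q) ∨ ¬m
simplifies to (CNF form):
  True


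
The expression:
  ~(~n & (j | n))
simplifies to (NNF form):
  n | ~j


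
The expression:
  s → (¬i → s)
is always true.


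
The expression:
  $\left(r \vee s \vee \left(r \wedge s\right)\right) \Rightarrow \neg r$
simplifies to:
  $\neg r$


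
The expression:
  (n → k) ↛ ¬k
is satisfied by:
  {k: True}


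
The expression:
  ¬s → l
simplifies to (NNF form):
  l ∨ s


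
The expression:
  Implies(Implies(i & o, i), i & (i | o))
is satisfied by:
  {i: True}


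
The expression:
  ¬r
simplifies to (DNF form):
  ¬r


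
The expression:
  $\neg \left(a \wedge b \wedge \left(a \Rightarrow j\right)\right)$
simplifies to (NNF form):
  $\neg a \vee \neg b \vee \neg j$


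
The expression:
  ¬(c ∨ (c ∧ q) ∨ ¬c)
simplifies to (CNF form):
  False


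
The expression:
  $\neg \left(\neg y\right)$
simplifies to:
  $y$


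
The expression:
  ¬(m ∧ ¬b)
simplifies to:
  b ∨ ¬m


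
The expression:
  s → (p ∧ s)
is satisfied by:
  {p: True, s: False}
  {s: False, p: False}
  {s: True, p: True}


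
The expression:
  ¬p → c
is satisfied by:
  {c: True, p: True}
  {c: True, p: False}
  {p: True, c: False}


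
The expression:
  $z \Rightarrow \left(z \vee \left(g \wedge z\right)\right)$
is always true.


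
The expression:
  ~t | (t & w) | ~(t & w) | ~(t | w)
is always true.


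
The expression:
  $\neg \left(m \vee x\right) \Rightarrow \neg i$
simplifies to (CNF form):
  $m \vee x \vee \neg i$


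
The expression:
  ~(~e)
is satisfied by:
  {e: True}


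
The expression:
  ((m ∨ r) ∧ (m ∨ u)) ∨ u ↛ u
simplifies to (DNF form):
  m ∨ (r ∧ u)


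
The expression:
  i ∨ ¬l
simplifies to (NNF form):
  i ∨ ¬l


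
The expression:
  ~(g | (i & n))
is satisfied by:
  {g: False, n: False, i: False}
  {i: True, g: False, n: False}
  {n: True, g: False, i: False}


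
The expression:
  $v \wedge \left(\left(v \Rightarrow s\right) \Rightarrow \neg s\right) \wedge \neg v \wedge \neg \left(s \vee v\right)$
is never true.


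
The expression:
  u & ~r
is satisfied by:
  {u: True, r: False}


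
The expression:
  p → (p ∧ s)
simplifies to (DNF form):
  s ∨ ¬p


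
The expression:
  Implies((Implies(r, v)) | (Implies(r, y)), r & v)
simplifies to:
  r & (v | ~y)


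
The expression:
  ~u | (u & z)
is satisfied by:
  {z: True, u: False}
  {u: False, z: False}
  {u: True, z: True}


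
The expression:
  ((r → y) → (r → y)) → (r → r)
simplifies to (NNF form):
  True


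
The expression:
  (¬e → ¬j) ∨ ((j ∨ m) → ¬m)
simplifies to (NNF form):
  e ∨ ¬j ∨ ¬m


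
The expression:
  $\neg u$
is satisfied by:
  {u: False}


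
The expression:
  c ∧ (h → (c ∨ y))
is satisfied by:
  {c: True}


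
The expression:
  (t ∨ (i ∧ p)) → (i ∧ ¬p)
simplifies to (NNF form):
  (i ∧ ¬p) ∨ (¬i ∧ ¬t)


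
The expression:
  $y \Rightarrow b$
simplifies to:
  $b \vee \neg y$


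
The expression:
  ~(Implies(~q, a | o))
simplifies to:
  ~a & ~o & ~q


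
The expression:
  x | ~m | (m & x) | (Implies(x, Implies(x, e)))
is always true.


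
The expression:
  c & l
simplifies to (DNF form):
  c & l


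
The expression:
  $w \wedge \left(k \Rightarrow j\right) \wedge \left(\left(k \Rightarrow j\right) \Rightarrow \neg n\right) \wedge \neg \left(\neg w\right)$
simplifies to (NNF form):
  $w \wedge \neg n \wedge \left(j \vee \neg k\right)$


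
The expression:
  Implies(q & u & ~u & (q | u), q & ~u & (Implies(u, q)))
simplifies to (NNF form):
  True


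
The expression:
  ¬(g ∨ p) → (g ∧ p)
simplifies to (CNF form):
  g ∨ p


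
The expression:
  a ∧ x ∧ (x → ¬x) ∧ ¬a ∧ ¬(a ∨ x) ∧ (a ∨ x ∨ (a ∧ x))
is never true.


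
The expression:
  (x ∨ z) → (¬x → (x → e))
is always true.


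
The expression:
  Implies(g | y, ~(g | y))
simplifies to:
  ~g & ~y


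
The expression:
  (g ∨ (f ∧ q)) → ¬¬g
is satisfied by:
  {g: True, q: False, f: False}
  {g: False, q: False, f: False}
  {f: True, g: True, q: False}
  {f: True, g: False, q: False}
  {q: True, g: True, f: False}
  {q: True, g: False, f: False}
  {q: True, f: True, g: True}


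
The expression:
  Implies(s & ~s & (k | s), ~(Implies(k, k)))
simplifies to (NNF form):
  True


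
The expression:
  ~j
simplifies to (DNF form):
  ~j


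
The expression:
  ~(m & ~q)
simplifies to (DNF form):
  q | ~m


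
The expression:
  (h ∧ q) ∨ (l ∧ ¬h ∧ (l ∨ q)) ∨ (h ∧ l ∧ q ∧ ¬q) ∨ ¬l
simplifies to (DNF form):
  q ∨ ¬h ∨ ¬l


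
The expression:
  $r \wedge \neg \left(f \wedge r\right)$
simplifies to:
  $r \wedge \neg f$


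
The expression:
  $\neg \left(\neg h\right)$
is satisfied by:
  {h: True}


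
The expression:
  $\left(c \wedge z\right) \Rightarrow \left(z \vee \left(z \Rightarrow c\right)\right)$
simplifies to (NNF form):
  $\text{True}$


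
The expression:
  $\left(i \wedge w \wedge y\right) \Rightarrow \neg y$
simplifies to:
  $\neg i \vee \neg w \vee \neg y$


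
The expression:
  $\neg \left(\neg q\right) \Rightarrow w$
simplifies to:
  $w \vee \neg q$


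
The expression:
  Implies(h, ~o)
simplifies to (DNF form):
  ~h | ~o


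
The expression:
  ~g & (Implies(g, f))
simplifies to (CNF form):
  ~g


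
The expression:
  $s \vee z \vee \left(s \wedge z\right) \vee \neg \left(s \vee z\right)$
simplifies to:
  $\text{True}$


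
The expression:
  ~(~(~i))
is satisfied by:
  {i: False}


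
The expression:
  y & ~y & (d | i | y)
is never true.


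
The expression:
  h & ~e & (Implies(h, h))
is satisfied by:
  {h: True, e: False}


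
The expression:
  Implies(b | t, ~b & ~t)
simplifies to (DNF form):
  ~b & ~t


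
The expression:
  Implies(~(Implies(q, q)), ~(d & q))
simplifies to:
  True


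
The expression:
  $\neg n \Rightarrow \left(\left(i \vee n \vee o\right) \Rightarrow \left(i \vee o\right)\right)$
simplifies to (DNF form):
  $\text{True}$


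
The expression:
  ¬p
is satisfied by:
  {p: False}


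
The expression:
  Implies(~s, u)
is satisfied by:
  {u: True, s: True}
  {u: True, s: False}
  {s: True, u: False}


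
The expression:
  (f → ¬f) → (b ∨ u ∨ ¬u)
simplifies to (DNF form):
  True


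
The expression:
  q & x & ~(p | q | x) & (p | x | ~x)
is never true.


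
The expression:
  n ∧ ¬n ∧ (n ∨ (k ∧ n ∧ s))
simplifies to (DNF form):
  False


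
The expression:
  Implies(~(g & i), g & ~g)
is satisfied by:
  {i: True, g: True}


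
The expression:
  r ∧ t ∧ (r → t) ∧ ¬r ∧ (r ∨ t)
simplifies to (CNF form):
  False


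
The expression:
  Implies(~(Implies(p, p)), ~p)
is always true.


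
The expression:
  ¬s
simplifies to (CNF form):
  ¬s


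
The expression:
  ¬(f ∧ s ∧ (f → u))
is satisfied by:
  {s: False, u: False, f: False}
  {f: True, s: False, u: False}
  {u: True, s: False, f: False}
  {f: True, u: True, s: False}
  {s: True, f: False, u: False}
  {f: True, s: True, u: False}
  {u: True, s: True, f: False}


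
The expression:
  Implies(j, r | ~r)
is always true.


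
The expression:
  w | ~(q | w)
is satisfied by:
  {w: True, q: False}
  {q: False, w: False}
  {q: True, w: True}


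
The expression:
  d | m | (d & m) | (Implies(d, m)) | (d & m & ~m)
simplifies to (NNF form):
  True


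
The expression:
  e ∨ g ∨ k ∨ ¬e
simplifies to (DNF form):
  True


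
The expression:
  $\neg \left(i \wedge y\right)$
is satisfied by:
  {y: False, i: False}
  {i: True, y: False}
  {y: True, i: False}


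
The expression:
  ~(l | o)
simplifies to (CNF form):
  ~l & ~o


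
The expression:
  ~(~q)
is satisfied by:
  {q: True}


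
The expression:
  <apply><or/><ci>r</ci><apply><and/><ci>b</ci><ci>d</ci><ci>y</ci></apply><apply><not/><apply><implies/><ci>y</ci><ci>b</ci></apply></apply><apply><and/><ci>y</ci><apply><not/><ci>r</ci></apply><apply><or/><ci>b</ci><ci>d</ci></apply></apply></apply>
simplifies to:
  <apply><or/><ci>r</ci><ci>y</ci></apply>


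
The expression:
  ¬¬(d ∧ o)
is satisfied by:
  {d: True, o: True}


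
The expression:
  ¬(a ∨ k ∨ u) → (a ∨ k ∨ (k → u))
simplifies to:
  True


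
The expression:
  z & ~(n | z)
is never true.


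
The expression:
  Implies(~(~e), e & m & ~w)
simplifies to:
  ~e | (m & ~w)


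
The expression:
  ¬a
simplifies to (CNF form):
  ¬a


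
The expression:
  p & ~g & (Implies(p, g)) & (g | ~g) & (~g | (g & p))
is never true.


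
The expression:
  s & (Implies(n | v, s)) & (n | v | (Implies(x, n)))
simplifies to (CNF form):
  s & (n | v | ~x)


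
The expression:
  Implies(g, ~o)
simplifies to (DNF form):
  ~g | ~o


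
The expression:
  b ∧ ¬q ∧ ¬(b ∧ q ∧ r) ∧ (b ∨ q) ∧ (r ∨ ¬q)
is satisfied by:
  {b: True, q: False}


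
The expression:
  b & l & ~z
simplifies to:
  b & l & ~z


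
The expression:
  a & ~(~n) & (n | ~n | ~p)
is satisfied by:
  {a: True, n: True}


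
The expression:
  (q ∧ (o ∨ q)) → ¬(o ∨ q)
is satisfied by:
  {q: False}


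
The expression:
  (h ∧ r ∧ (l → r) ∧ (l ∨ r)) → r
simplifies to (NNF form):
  True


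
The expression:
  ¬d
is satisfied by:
  {d: False}


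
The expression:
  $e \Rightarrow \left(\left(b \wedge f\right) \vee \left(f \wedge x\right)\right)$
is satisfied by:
  {x: True, b: True, f: True, e: False}
  {x: True, f: True, e: False, b: False}
  {b: True, f: True, e: False, x: False}
  {f: True, b: False, e: False, x: False}
  {x: True, b: True, f: False, e: False}
  {x: True, b: False, f: False, e: False}
  {b: True, x: False, f: False, e: False}
  {x: False, f: False, e: False, b: False}
  {b: True, x: True, e: True, f: True}
  {x: True, e: True, f: True, b: False}
  {b: True, e: True, f: True, x: False}


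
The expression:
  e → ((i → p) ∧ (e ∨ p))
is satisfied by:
  {p: True, e: False, i: False}
  {e: False, i: False, p: False}
  {i: True, p: True, e: False}
  {i: True, e: False, p: False}
  {p: True, e: True, i: False}
  {e: True, p: False, i: False}
  {i: True, e: True, p: True}


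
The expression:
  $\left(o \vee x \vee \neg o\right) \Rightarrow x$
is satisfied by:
  {x: True}


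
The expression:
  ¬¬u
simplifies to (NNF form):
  u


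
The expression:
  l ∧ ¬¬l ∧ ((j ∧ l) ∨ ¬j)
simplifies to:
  l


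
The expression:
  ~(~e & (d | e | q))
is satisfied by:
  {e: True, d: False, q: False}
  {q: True, e: True, d: False}
  {e: True, d: True, q: False}
  {q: True, e: True, d: True}
  {q: False, d: False, e: False}


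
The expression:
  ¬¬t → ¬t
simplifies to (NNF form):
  ¬t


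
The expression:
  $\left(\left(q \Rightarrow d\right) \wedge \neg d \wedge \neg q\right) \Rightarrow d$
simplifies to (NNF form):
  $d \vee q$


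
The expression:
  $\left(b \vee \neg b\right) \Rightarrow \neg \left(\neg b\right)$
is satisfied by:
  {b: True}


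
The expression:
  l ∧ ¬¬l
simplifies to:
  l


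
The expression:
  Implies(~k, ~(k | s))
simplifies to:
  k | ~s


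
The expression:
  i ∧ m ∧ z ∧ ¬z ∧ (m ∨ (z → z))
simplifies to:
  False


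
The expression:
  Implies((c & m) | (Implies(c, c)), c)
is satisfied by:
  {c: True}


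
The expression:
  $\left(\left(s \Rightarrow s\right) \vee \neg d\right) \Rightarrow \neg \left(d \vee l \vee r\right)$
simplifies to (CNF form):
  $\neg d \wedge \neg l \wedge \neg r$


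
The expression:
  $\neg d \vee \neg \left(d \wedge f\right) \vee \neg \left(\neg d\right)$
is always true.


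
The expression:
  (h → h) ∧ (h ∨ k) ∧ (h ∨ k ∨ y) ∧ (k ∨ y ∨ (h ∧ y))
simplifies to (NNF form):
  k ∨ (h ∧ y)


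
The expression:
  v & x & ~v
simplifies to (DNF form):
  False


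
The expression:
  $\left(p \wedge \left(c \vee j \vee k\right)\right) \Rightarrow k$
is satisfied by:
  {k: True, j: False, p: False, c: False}
  {k: True, c: True, j: False, p: False}
  {k: True, j: True, p: False, c: False}
  {k: True, c: True, j: True, p: False}
  {c: False, j: False, p: False, k: False}
  {c: True, j: False, p: False, k: False}
  {j: True, c: False, p: False, k: False}
  {c: True, j: True, p: False, k: False}
  {p: True, k: True, c: False, j: False}
  {c: True, p: True, k: True, j: False}
  {p: True, k: True, j: True, c: False}
  {c: True, p: True, k: True, j: True}
  {p: True, k: False, j: False, c: False}


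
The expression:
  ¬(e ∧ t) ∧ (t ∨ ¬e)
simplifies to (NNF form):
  ¬e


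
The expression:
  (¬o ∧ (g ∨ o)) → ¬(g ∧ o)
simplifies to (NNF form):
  True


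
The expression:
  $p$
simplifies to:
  $p$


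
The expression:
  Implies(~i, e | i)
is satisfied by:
  {i: True, e: True}
  {i: True, e: False}
  {e: True, i: False}


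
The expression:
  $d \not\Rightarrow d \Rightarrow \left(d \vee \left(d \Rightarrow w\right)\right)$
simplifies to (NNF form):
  $\text{True}$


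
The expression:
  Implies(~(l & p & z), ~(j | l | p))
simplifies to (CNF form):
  (l | ~j) & (l | ~p) & (p | ~l) & (z | ~p)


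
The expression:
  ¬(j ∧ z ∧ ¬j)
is always true.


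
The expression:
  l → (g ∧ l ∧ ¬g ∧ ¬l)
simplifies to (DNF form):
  ¬l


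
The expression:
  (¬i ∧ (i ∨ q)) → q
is always true.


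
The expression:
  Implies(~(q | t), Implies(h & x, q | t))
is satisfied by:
  {t: True, q: True, h: False, x: False}
  {t: True, h: False, q: False, x: False}
  {q: True, t: False, h: False, x: False}
  {t: False, h: False, q: False, x: False}
  {x: True, t: True, q: True, h: False}
  {x: True, t: True, h: False, q: False}
  {x: True, q: True, t: False, h: False}
  {x: True, t: False, h: False, q: False}
  {t: True, h: True, q: True, x: False}
  {t: True, h: True, x: False, q: False}
  {h: True, q: True, x: False, t: False}
  {h: True, x: False, q: False, t: False}
  {t: True, h: True, x: True, q: True}
  {t: True, h: True, x: True, q: False}
  {h: True, x: True, q: True, t: False}


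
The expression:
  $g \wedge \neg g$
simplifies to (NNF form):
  $\text{False}$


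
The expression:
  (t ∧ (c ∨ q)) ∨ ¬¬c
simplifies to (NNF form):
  c ∨ (q ∧ t)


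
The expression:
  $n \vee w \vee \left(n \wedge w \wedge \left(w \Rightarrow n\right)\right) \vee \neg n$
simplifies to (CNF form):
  $\text{True}$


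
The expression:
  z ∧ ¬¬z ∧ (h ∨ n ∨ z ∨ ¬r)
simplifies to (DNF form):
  z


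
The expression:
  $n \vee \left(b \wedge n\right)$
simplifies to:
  $n$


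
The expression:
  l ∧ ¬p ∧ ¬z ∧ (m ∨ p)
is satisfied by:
  {m: True, l: True, p: False, z: False}


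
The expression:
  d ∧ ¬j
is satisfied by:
  {d: True, j: False}


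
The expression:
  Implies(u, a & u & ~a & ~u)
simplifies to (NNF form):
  ~u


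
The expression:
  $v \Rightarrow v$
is always true.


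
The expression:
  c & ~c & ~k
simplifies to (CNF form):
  False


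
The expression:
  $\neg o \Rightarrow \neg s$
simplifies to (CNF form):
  $o \vee \neg s$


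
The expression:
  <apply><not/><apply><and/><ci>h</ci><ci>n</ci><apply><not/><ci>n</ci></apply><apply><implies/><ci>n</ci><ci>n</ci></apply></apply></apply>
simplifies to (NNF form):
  <true/>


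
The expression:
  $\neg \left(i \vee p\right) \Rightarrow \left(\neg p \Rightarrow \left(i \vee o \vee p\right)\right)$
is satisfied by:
  {i: True, o: True, p: True}
  {i: True, o: True, p: False}
  {i: True, p: True, o: False}
  {i: True, p: False, o: False}
  {o: True, p: True, i: False}
  {o: True, p: False, i: False}
  {p: True, o: False, i: False}


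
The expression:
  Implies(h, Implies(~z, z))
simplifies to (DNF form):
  z | ~h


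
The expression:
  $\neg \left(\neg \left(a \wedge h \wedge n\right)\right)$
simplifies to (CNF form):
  $a \wedge h \wedge n$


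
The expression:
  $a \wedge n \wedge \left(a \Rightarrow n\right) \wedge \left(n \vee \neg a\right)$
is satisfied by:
  {a: True, n: True}


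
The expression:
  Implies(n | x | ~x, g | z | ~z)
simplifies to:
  True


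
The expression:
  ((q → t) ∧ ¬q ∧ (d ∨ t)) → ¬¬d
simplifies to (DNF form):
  d ∨ q ∨ ¬t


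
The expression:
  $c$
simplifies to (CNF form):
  $c$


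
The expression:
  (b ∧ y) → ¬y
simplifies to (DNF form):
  ¬b ∨ ¬y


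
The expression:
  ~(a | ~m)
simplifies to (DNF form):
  m & ~a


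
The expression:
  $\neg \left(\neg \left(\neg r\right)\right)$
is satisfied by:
  {r: False}


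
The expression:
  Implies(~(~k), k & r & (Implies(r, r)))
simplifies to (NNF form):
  r | ~k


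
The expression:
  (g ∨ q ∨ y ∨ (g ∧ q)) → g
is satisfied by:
  {g: True, y: False, q: False}
  {q: True, g: True, y: False}
  {g: True, y: True, q: False}
  {q: True, g: True, y: True}
  {q: False, y: False, g: False}


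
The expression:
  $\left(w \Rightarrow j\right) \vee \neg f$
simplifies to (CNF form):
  $j \vee \neg f \vee \neg w$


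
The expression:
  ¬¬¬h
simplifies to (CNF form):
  ¬h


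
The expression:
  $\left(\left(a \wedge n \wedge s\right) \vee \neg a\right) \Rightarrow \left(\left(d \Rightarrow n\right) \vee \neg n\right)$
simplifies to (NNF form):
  $\text{True}$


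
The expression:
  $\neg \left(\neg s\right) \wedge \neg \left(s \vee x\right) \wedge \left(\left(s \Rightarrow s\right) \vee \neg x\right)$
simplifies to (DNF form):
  $\text{False}$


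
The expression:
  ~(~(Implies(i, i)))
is always true.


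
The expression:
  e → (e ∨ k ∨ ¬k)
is always true.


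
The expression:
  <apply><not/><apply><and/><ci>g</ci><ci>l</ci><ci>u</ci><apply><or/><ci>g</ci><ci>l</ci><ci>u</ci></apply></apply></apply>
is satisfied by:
  {l: False, u: False, g: False}
  {g: True, l: False, u: False}
  {u: True, l: False, g: False}
  {g: True, u: True, l: False}
  {l: True, g: False, u: False}
  {g: True, l: True, u: False}
  {u: True, l: True, g: False}


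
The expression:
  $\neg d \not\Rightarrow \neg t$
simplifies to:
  $t \wedge \neg d$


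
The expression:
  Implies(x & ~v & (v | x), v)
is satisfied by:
  {v: True, x: False}
  {x: False, v: False}
  {x: True, v: True}


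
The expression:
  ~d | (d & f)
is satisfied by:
  {f: True, d: False}
  {d: False, f: False}
  {d: True, f: True}


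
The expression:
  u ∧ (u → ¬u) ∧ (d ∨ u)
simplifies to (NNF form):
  False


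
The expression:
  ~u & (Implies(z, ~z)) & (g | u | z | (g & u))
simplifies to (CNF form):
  g & ~u & ~z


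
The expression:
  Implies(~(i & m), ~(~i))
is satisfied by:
  {i: True}


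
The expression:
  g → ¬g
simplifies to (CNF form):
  ¬g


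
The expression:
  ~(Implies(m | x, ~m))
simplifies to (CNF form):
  m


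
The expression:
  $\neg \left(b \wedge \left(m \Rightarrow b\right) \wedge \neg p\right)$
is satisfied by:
  {p: True, b: False}
  {b: False, p: False}
  {b: True, p: True}


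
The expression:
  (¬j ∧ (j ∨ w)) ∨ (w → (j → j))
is always true.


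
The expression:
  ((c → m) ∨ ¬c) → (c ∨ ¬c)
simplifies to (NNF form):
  True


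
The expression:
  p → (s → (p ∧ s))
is always true.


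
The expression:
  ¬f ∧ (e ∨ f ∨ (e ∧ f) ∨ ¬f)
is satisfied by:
  {f: False}


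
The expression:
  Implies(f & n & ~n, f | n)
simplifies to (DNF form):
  True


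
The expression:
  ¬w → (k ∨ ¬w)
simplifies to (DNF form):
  True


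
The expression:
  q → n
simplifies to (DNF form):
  n ∨ ¬q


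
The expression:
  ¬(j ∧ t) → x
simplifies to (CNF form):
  (j ∨ x) ∧ (t ∨ x)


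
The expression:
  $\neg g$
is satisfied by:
  {g: False}


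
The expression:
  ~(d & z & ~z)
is always true.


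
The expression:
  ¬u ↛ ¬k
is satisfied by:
  {k: True, u: False}


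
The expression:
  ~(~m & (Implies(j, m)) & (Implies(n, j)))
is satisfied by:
  {n: True, m: True, j: True}
  {n: True, m: True, j: False}
  {n: True, j: True, m: False}
  {n: True, j: False, m: False}
  {m: True, j: True, n: False}
  {m: True, j: False, n: False}
  {j: True, m: False, n: False}


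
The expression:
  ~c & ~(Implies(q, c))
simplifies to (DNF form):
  q & ~c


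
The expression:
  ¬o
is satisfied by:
  {o: False}


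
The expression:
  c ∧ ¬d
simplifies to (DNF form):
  c ∧ ¬d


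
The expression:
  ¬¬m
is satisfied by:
  {m: True}


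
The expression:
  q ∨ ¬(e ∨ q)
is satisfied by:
  {q: True, e: False}
  {e: False, q: False}
  {e: True, q: True}


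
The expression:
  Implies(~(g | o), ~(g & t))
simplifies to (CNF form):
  True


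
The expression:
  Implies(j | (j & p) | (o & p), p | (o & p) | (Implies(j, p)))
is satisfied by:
  {p: True, j: False}
  {j: False, p: False}
  {j: True, p: True}


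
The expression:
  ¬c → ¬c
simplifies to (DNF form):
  True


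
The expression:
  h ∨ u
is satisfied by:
  {u: True, h: True}
  {u: True, h: False}
  {h: True, u: False}


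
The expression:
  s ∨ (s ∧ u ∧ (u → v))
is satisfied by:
  {s: True}


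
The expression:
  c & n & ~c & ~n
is never true.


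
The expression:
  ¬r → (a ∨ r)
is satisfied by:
  {r: True, a: True}
  {r: True, a: False}
  {a: True, r: False}


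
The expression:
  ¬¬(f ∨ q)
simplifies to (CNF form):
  f ∨ q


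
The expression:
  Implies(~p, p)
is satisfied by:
  {p: True}


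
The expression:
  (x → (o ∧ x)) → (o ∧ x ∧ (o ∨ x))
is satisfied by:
  {x: True}


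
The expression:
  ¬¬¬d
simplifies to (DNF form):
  ¬d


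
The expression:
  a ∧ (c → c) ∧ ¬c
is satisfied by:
  {a: True, c: False}


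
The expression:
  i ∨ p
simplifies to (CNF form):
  i ∨ p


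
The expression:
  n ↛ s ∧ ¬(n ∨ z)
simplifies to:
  False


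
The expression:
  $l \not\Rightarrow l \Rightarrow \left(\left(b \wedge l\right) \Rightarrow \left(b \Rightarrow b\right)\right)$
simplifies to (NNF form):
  $\text{True}$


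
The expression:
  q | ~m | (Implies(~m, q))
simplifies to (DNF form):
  True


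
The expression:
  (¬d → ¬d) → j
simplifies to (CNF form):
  j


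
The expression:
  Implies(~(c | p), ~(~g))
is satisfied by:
  {c: True, g: True, p: True}
  {c: True, g: True, p: False}
  {c: True, p: True, g: False}
  {c: True, p: False, g: False}
  {g: True, p: True, c: False}
  {g: True, p: False, c: False}
  {p: True, g: False, c: False}


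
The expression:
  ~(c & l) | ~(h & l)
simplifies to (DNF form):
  ~c | ~h | ~l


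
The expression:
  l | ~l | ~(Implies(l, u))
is always true.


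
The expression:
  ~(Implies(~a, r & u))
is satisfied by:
  {u: False, a: False, r: False}
  {r: True, u: False, a: False}
  {u: True, r: False, a: False}


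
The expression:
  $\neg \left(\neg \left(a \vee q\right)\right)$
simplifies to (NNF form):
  $a \vee q$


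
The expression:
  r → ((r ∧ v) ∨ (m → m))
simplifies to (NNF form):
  True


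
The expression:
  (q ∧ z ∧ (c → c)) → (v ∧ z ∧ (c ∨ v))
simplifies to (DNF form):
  v ∨ ¬q ∨ ¬z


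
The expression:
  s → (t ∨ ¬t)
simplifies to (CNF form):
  True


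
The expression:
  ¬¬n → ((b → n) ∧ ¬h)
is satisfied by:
  {h: False, n: False}
  {n: True, h: False}
  {h: True, n: False}


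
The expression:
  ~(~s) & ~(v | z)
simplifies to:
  s & ~v & ~z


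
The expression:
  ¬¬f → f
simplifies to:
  True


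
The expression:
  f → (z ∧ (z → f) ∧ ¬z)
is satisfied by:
  {f: False}


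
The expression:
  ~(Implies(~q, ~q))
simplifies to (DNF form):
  False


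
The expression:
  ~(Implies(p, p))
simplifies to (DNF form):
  False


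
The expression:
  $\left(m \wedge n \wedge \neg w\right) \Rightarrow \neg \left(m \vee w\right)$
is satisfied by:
  {w: True, m: False, n: False}
  {m: False, n: False, w: False}
  {w: True, n: True, m: False}
  {n: True, m: False, w: False}
  {w: True, m: True, n: False}
  {m: True, w: False, n: False}
  {w: True, n: True, m: True}


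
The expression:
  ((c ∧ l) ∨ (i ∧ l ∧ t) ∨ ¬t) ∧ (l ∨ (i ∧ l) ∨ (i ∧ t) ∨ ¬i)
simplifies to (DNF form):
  (c ∧ l) ∨ (i ∧ l) ∨ (¬i ∧ ¬t)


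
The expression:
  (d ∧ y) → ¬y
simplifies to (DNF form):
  ¬d ∨ ¬y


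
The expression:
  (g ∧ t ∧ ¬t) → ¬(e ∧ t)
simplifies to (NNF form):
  True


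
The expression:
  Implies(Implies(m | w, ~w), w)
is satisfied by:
  {w: True}


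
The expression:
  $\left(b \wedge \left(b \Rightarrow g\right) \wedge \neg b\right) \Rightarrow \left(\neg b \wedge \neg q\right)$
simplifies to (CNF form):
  $\text{True}$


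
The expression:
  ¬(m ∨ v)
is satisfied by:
  {v: False, m: False}


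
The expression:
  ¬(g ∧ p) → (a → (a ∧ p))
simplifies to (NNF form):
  p ∨ ¬a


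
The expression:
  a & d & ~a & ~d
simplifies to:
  False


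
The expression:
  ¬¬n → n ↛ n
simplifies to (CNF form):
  ¬n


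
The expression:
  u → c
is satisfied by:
  {c: True, u: False}
  {u: False, c: False}
  {u: True, c: True}


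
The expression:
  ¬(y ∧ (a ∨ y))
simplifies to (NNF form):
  ¬y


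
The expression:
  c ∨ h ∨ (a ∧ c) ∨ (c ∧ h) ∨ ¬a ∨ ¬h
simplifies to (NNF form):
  True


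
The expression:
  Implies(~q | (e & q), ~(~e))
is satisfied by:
  {q: True, e: True}
  {q: True, e: False}
  {e: True, q: False}


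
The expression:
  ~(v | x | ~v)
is never true.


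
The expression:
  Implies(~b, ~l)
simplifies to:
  b | ~l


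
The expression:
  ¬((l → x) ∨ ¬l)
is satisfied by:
  {l: True, x: False}


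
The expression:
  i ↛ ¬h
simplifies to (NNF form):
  h ∧ i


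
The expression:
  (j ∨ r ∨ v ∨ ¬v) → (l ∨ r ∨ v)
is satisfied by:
  {v: True, r: True, l: True}
  {v: True, r: True, l: False}
  {v: True, l: True, r: False}
  {v: True, l: False, r: False}
  {r: True, l: True, v: False}
  {r: True, l: False, v: False}
  {l: True, r: False, v: False}


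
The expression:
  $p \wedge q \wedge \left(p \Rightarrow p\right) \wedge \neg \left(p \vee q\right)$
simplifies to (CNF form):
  $\text{False}$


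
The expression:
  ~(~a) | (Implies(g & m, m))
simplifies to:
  True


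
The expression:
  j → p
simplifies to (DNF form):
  p ∨ ¬j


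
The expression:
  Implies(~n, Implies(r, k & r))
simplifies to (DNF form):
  k | n | ~r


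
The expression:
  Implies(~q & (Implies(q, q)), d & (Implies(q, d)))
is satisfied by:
  {d: True, q: True}
  {d: True, q: False}
  {q: True, d: False}


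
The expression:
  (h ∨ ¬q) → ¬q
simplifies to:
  ¬h ∨ ¬q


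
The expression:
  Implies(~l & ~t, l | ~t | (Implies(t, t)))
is always true.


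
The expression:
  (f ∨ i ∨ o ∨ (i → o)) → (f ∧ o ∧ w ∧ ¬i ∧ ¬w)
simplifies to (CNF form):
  False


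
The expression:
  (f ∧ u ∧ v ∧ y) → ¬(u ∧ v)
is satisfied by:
  {u: False, v: False, y: False, f: False}
  {f: True, u: False, v: False, y: False}
  {y: True, u: False, v: False, f: False}
  {f: True, y: True, u: False, v: False}
  {v: True, f: False, u: False, y: False}
  {f: True, v: True, u: False, y: False}
  {y: True, v: True, f: False, u: False}
  {f: True, y: True, v: True, u: False}
  {u: True, y: False, v: False, f: False}
  {f: True, u: True, y: False, v: False}
  {y: True, u: True, f: False, v: False}
  {f: True, y: True, u: True, v: False}
  {v: True, u: True, y: False, f: False}
  {f: True, v: True, u: True, y: False}
  {y: True, v: True, u: True, f: False}


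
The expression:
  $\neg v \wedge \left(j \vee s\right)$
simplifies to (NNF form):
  $\neg v \wedge \left(j \vee s\right)$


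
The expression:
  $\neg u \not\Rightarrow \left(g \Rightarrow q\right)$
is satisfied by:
  {g: True, u: False, q: False}


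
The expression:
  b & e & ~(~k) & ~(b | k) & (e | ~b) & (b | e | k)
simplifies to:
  False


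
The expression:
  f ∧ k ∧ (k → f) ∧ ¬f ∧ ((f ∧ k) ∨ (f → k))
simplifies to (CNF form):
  False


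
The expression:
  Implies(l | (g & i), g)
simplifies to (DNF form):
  g | ~l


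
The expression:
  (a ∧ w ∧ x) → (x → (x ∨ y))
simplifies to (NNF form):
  True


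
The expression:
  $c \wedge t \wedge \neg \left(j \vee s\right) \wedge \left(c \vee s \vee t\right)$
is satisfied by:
  {t: True, c: True, j: False, s: False}


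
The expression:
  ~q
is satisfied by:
  {q: False}


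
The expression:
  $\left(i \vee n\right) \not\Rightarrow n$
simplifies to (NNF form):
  $i \wedge \neg n$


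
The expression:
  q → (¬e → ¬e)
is always true.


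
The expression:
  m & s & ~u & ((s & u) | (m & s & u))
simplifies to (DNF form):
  False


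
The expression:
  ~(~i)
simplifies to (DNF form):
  i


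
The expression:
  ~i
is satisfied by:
  {i: False}


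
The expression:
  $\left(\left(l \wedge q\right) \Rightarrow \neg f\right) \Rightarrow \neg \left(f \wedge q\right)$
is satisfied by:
  {l: True, q: False, f: False}
  {l: False, q: False, f: False}
  {f: True, l: True, q: False}
  {f: True, l: False, q: False}
  {q: True, l: True, f: False}
  {q: True, l: False, f: False}
  {q: True, f: True, l: True}


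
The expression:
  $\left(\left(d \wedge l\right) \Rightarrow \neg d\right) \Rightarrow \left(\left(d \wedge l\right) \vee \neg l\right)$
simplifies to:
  $d \vee \neg l$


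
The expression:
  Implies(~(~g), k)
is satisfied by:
  {k: True, g: False}
  {g: False, k: False}
  {g: True, k: True}


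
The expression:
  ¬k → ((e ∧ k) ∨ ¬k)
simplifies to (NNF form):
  True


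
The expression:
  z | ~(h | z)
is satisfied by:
  {z: True, h: False}
  {h: False, z: False}
  {h: True, z: True}


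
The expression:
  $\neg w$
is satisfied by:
  {w: False}


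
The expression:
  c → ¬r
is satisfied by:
  {c: False, r: False}
  {r: True, c: False}
  {c: True, r: False}


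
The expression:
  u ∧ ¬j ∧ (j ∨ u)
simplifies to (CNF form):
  u ∧ ¬j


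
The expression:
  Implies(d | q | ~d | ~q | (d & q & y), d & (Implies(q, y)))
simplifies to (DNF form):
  (d & y) | (d & ~q)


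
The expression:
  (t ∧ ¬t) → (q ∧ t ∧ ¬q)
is always true.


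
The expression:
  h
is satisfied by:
  {h: True}


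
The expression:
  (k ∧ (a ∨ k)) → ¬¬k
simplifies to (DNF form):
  True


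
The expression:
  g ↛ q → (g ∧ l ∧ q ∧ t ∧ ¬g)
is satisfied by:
  {q: True, g: False}
  {g: False, q: False}
  {g: True, q: True}


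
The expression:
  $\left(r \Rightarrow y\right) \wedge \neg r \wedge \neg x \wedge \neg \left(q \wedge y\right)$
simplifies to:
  $\neg r \wedge \neg x \wedge \left(\neg q \vee \neg y\right)$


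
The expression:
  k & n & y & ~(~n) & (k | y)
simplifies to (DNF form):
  k & n & y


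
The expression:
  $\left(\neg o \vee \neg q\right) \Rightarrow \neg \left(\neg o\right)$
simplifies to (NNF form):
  $o$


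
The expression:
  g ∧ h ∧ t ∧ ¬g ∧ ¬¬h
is never true.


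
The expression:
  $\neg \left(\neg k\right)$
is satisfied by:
  {k: True}


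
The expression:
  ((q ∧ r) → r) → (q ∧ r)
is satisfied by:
  {r: True, q: True}


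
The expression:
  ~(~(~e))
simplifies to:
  ~e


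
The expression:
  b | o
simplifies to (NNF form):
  b | o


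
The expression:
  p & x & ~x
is never true.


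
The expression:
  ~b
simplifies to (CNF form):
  ~b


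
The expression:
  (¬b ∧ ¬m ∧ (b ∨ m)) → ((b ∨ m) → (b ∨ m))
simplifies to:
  True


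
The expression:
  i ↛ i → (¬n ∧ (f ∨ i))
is always true.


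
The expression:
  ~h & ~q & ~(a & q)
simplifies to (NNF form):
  ~h & ~q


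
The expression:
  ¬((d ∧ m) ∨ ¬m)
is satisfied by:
  {m: True, d: False}


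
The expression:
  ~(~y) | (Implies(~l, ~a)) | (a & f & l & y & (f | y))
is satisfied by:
  {y: True, l: True, a: False}
  {y: True, l: False, a: False}
  {l: True, y: False, a: False}
  {y: False, l: False, a: False}
  {y: True, a: True, l: True}
  {y: True, a: True, l: False}
  {a: True, l: True, y: False}


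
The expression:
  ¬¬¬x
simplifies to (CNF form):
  ¬x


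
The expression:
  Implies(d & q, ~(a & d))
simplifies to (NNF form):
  ~a | ~d | ~q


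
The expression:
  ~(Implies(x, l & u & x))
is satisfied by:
  {x: True, l: False, u: False}
  {u: True, x: True, l: False}
  {l: True, x: True, u: False}


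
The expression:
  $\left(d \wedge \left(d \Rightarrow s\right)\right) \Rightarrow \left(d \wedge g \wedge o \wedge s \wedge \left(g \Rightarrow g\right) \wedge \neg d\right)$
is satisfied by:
  {s: False, d: False}
  {d: True, s: False}
  {s: True, d: False}


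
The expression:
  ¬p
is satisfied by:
  {p: False}


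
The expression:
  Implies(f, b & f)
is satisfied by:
  {b: True, f: False}
  {f: False, b: False}
  {f: True, b: True}


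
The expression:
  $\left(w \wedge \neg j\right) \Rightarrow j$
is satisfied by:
  {j: True, w: False}
  {w: False, j: False}
  {w: True, j: True}


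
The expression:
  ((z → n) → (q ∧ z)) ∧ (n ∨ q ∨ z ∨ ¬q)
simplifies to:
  z ∧ (q ∨ ¬n)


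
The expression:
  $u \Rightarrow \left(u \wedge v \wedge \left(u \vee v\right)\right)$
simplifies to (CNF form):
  $v \vee \neg u$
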